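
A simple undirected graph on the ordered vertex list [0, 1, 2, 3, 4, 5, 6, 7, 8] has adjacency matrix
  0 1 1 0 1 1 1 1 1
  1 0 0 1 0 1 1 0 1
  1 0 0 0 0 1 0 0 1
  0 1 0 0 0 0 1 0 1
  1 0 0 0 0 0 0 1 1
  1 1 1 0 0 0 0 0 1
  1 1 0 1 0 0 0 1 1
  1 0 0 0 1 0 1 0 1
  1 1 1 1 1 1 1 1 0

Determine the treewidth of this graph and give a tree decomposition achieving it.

Treewidth 3.
One optimal decomposition is:
Bags: B1 = {0, 6, 7, 8}  B2 = {0, 1, 6, 8}  B3 = {1, 3, 6, 8}  B4 = {0, 4, 7, 8}  B5 = {0, 1, 5, 8}  B6 = {0, 2, 5, 8}
Tree: B1–B2, B2–B3, B1–B4, B2–B5, B5–B6

The largest bag has 4 vertices, giving width 3; this decomposition certifies tw(G) ≤ 3. For the lower bound, the 4 vertices {0, 1, 5, 8} are pairwise adjacent, and any tree decomposition puts a clique entirely inside one bag — forcing width ≥ 3. Hence tw(G) = 3 exactly.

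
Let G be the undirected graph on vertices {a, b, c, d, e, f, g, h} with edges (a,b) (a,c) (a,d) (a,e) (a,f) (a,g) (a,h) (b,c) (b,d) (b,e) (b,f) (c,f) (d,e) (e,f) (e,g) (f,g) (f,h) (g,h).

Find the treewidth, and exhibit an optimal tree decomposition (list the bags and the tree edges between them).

Every bag has size at most 4, so the width is 4 − 1 = 3 and tw(G) ≤ 3. Conversely, {a, b, d, e} is a clique of size 4, and the vertices of any clique must share a bag in every tree decomposition; so some bag has ≥ 4 vertices and tw(G) ≥ 3. Therefore the treewidth is 3.

Treewidth 3.
One optimal decomposition is:
Bags: B1 = {a, b, c, f}  B2 = {a, b, e, f}  B3 = {a, e, f, g}  B4 = {a, f, g, h}  B5 = {a, b, d, e}
Tree: B1–B2, B2–B3, B3–B4, B2–B5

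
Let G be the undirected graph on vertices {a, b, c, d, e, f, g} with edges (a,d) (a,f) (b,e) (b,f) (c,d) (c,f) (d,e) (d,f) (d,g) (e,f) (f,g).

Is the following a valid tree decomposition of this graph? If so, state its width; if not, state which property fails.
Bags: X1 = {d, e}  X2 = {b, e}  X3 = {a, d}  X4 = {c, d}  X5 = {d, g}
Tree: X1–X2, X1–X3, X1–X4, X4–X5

No — vertex f appears in no bag.

A tree decomposition must satisfy three properties: every vertex lies in some bag; for every edge, both endpoints lie together in some bag; and for every vertex, the bags containing it form a connected subtree. Here vertex f appears in no bag, so the decomposition is invalid.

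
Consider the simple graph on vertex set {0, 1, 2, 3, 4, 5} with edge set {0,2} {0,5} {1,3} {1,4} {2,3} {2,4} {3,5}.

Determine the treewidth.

A width-2 tree decomposition is:
Bags: B1 = {1, 3, 4}  B2 = {2, 3, 4}  B3 = {2, 3, 5}  B4 = {0, 2, 5}
Tree: B1–B2, B2–B3, B3–B4
The largest bag has 3 vertices, giving width 2; this decomposition certifies tw(G) ≤ 2. The edges 1–4–2–3–1 form a cycle, so G is not a tree and its treewidth is at least 2. Hence tw(G) = 2 exactly.

2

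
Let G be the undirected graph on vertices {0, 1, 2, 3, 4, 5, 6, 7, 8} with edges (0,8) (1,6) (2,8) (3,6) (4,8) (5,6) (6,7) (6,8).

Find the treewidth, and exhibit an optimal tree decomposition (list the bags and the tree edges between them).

The largest bag has 2 vertices, giving width 1; this decomposition certifies tw(G) ≤ 1. Any graph with an edge has treewidth ≥ 1, and G has the edge 6–8. Combining the bounds, tw(G) = 1.

Treewidth 1.
One such decomposition:
Bags: B1 = {6, 8}  B2 = {4, 8}  B3 = {3, 6}  B4 = {0, 8}  B5 = {5, 6}  B6 = {6, 7}  B7 = {2, 8}  B8 = {1, 6}
Tree: B1–B2, B1–B3, B1–B4, B1–B5, B5–B6, B1–B7, B3–B8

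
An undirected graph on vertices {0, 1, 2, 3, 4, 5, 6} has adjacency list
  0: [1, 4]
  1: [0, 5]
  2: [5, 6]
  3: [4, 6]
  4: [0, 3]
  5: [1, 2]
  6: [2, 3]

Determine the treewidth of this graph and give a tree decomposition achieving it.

Treewidth 2.
Bags: B1 = {0, 1, 4}  B2 = {1, 3, 4}  B3 = {1, 3, 6}  B4 = {1, 2, 6}  B5 = {1, 2, 5}
Tree: B1–B2, B2–B3, B3–B4, B4–B5

Every bag has size at most 3, so the width is 3 − 1 = 2 and tw(G) ≤ 2. For the lower bound, G contains the cycle 1–0–4–3–6–2–5–1, so G is not a forest; only forests have treewidth ≤ 1, hence tw(G) ≥ 2. Combining the bounds, tw(G) = 2.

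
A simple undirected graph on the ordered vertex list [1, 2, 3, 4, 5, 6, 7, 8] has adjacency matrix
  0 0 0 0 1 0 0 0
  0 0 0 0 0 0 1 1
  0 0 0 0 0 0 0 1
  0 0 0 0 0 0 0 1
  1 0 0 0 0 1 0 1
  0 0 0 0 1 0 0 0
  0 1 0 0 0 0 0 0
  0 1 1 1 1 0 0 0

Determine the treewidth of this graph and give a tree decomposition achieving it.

Treewidth 1.
Bags: B1 = {3, 8}  B2 = {2, 8}  B3 = {5, 8}  B4 = {1, 5}  B5 = {4, 8}  B6 = {2, 7}  B7 = {5, 6}
Tree: B1–B2, B1–B3, B3–B4, B2–B5, B2–B6, B4–B7

Each bag holds 2 vertices, so the decomposition has width 1, which upper-bounds the treewidth. Any graph with an edge has treewidth ≥ 1, and G has the edge 3–8. Therefore the treewidth is 1.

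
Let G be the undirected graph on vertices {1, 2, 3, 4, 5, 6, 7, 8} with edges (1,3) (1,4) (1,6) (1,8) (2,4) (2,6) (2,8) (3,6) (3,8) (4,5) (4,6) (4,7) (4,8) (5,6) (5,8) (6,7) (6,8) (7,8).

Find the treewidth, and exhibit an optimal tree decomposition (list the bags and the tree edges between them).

The largest bag has 4 vertices, giving width 3; this decomposition certifies tw(G) ≤ 3. Conversely, {1, 3, 6, 8} is a clique of size 4, and the vertices of any clique must share a bag in every tree decomposition; so some bag has ≥ 4 vertices and tw(G) ≥ 3. The upper and lower bounds meet at 3, so that is the treewidth.

Treewidth 3.
One optimal decomposition is:
Bags: B1 = {1, 4, 6, 8}  B2 = {1, 3, 6, 8}  B3 = {4, 6, 7, 8}  B4 = {4, 5, 6, 8}  B5 = {2, 4, 6, 8}
Tree: B1–B2, B1–B3, B1–B4, B3–B5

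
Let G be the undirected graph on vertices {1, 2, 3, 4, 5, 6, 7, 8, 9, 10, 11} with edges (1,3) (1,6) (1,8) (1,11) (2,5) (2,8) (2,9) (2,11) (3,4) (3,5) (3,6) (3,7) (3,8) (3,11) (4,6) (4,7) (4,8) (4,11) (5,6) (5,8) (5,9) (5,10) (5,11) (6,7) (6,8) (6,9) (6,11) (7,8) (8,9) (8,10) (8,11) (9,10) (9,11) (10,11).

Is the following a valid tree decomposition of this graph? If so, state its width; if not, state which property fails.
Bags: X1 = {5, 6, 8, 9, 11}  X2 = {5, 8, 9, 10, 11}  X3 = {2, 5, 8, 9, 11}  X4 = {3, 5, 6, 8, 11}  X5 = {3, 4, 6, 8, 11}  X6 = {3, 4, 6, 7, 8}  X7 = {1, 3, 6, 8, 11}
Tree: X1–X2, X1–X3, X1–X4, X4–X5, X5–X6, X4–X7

Every vertex of G appears in some bag (union = {1, 2, 3, 4, 5, 6, 7, 8, 9, 10, 11}); every edge is covered by a bag; and for each vertex v the set of bags containing v is connected in the bag tree. The decomposition is therefore valid. The largest bag has 5 vertices, so the width is 4.

Yes; width 4.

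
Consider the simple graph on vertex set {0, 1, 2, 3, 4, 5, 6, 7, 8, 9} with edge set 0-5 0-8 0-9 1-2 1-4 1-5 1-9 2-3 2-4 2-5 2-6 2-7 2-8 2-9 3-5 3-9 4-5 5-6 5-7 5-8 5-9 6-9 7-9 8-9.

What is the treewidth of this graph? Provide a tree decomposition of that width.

Every bag has size at most 4, so the width is 4 − 1 = 3 and tw(G) ≤ 3. On the other hand G contains the 4-clique {0, 5, 8, 9}. A clique must lie in a single bag of any decomposition, so no decomposition can have width below 3. The upper and lower bounds meet at 3, so that is the treewidth.

Treewidth 3.
One optimal decomposition is:
Bags: B1 = {2, 5, 7, 9}  B2 = {1, 2, 5, 9}  B3 = {2, 3, 5, 9}  B4 = {1, 2, 4, 5}  B5 = {2, 5, 6, 9}  B6 = {2, 5, 8, 9}  B7 = {0, 5, 8, 9}
Tree: B1–B2, B2–B3, B2–B4, B3–B5, B2–B6, B6–B7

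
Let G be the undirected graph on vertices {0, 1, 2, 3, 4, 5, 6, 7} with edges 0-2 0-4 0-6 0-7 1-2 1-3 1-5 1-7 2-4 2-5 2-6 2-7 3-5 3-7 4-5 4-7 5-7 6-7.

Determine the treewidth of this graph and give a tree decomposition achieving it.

Treewidth 3.
One such decomposition:
Bags: B1 = {1, 2, 5, 7}  B2 = {1, 3, 5, 7}  B3 = {2, 4, 5, 7}  B4 = {0, 2, 4, 7}  B5 = {0, 2, 6, 7}
Tree: B1–B2, B1–B3, B3–B4, B4–B5

Each bag holds 4 vertices, so the decomposition has width 3, which upper-bounds the treewidth. Conversely, {0, 2, 4, 7} is a clique of size 4, and the vertices of any clique must share a bag in every tree decomposition; so some bag has ≥ 4 vertices and tw(G) ≥ 3. Hence tw(G) = 3 exactly.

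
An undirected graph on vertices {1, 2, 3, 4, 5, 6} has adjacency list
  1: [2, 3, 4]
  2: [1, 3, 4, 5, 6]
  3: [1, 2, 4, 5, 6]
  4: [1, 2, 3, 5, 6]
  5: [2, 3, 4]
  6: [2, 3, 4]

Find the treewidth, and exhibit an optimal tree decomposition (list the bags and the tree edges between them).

Treewidth 3.
One optimal decomposition is:
Bags: B1 = {2, 3, 4, 6}  B2 = {2, 3, 4, 5}  B3 = {1, 2, 3, 4}
Tree: B1–B2, B1–B3

The largest bag has 4 vertices, giving width 3; this decomposition certifies tw(G) ≤ 3. On the other hand G contains the 4-clique {1, 2, 3, 4}. A clique must lie in a single bag of any decomposition, so no decomposition can have width below 3. The upper and lower bounds meet at 3, so that is the treewidth.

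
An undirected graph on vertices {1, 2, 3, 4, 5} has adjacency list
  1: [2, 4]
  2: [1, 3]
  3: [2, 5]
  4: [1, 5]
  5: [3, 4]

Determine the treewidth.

A width-2 tree decomposition is:
Bags: B1 = {1, 2, 4}  B2 = {2, 4, 5}  B3 = {2, 3, 5}
Tree: B1–B2, B2–B3
The largest bag has 3 vertices, giving width 2; this decomposition certifies tw(G) ≤ 2. For the lower bound, G contains the cycle 2–1–4–5–3–2, so G is not a forest; only forests have treewidth ≤ 1, hence tw(G) ≥ 2. Combining the bounds, tw(G) = 2.

2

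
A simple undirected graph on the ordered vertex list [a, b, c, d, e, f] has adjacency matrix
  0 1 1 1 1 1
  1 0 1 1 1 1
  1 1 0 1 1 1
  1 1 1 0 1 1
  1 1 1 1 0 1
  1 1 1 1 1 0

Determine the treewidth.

5

A width-5 tree decomposition is:
Bags: B1 = {a, b, c, d, e, f}
Tree: (single bag)
A single bag containing all 6 vertices is trivially a valid decomposition of width 5. For the lower bound, the 6 vertices {a, b, c, d, e, f} are pairwise adjacent, and any tree decomposition puts a clique entirely inside one bag — forcing width ≥ 5. Hence tw(G) = 5 exactly.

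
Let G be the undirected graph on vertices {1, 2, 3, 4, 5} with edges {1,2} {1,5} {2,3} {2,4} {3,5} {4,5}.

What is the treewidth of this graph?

A width-2 tree decomposition is:
Bags: B1 = {2, 3, 5}  B2 = {2, 4, 5}  B3 = {1, 2, 5}
Tree: B1–B2, B2–B3
Every bag has size at most 3, so the width is 3 − 1 = 2 and tw(G) ≤ 2. Since 2–3–5–4–2 is a cycle in G, G is not acyclic. Forests are exactly the graphs of treewidth ≤ 1, so tw(G) ≥ 2. Therefore the treewidth is 2.

2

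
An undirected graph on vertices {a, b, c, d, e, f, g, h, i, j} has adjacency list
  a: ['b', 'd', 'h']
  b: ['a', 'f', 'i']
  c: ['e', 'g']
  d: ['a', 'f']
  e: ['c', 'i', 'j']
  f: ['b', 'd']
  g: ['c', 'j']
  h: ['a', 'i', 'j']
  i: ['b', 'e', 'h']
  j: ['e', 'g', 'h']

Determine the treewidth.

2

A width-2 tree decomposition is:
Bags: B1 = {c, g, j}  B2 = {c, e, j}  B3 = {e, h, j}  B4 = {e, h, i}  B5 = {a, h, i}  B6 = {a, b, i}  B7 = {a, b, d}  B8 = {b, d, f}
Tree: B1–B2, B2–B3, B3–B4, B4–B5, B5–B6, B6–B7, B7–B8
Every bag has size at most 3, so the width is 3 − 1 = 2 and tw(G) ≤ 2. The edges g–c–e–j–g form a cycle, so G is not a tree and its treewidth is at least 2. Combining the bounds, tw(G) = 2.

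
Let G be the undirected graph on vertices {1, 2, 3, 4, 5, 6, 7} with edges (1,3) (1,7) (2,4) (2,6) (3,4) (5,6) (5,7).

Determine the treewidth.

2

A width-2 tree decomposition is:
Bags: B1 = {2, 4, 6}  B2 = {4, 5, 6}  B3 = {4, 5, 7}  B4 = {1, 4, 7}  B5 = {1, 3, 4}
Tree: B1–B2, B2–B3, B3–B4, B4–B5
Each bag holds 3 vertices, so the decomposition has width 2, which upper-bounds the treewidth. Since 4–2–6–5–7–1–3–4 is a cycle in G, G is not acyclic. Forests are exactly the graphs of treewidth ≤ 1, so tw(G) ≥ 2. Hence tw(G) = 2 exactly.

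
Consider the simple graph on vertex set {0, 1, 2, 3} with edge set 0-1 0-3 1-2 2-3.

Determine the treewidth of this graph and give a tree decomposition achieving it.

Each bag holds 3 vertices, so the decomposition has width 2, which upper-bounds the treewidth. For the lower bound, G contains the cycle 0–3–2–1–0, so G is not a forest; only forests have treewidth ≤ 1, hence tw(G) ≥ 2. Hence tw(G) = 2 exactly.

Treewidth 2.
Bags: B1 = {0, 2, 3}  B2 = {0, 1, 2}
Tree: B1–B2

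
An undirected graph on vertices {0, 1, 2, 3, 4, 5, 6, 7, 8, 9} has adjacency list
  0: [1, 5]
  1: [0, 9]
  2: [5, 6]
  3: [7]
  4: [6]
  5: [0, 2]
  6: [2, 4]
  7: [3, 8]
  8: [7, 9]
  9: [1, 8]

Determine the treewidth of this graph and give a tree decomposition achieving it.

Treewidth 1.
Bags: B1 = {4, 6}  B2 = {2, 6}  B3 = {2, 5}  B4 = {0, 5}  B5 = {0, 1}  B6 = {1, 9}  B7 = {8, 9}  B8 = {7, 8}  B9 = {3, 7}
Tree: B1–B2, B2–B3, B3–B4, B4–B5, B5–B6, B6–B7, B7–B8, B8–B9

The largest bag has 2 vertices, giving width 1; this decomposition certifies tw(G) ≤ 1. Since G has at least one edge (e.g. 4–6), it is not an edgeless graph, so tw(G) ≥ 1. The upper and lower bounds meet at 1, so that is the treewidth.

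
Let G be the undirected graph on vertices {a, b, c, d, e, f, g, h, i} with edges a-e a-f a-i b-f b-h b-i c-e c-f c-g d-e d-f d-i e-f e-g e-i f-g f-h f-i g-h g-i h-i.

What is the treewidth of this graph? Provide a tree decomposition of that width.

The largest bag has 4 vertices, giving width 3; this decomposition certifies tw(G) ≤ 3. For the lower bound, the 4 vertices {c, e, f, g} are pairwise adjacent, and any tree decomposition puts a clique entirely inside one bag — forcing width ≥ 3. Combining the bounds, tw(G) = 3.

Treewidth 3.
Bags: B1 = {e, f, g, i}  B2 = {a, e, f, i}  B3 = {f, g, h, i}  B4 = {b, f, h, i}  B5 = {d, e, f, i}  B6 = {c, e, f, g}
Tree: B1–B2, B1–B3, B3–B4, B2–B5, B1–B6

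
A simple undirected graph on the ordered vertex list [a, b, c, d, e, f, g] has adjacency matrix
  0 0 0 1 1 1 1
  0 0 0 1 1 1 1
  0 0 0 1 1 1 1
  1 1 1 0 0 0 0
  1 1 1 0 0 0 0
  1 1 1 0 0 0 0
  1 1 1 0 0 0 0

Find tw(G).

3

A width-3 tree decomposition is:
Bags: B1 = {a, b, c, d}  B2 = {a, b, c, g}  B3 = {a, b, c, e}  B4 = {a, b, c, f}
Tree: B1–B2, B2–B3, B3–B4
Every bag has size at most 4, so the width is 4 − 1 = 3 and tw(G) ≤ 3. For the lower bound: the 4 vertex sets {a,d}, {b,g}, {c}, {e} are disjoint, each induces a connected subgraph, and every pair is joined by at least one edge of G. Contracting each set to a single vertex therefore yields K_{4} as a minor, and since treewidth is minor-monotone, tw(G) ≥ tw(K_{4}) = 3. Hence tw(G) = 3 exactly.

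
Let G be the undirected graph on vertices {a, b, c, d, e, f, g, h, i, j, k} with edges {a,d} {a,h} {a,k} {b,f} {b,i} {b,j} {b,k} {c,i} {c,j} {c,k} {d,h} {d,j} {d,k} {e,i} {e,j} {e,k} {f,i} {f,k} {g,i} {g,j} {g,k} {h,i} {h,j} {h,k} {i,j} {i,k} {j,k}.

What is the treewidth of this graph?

A width-3 tree decomposition is:
Bags: B1 = {b, f, i, k}  B2 = {b, i, j, k}  B3 = {h, i, j, k}  B4 = {e, i, j, k}  B5 = {c, i, j, k}  B6 = {g, i, j, k}  B7 = {d, h, j, k}  B8 = {a, d, h, k}
Tree: B1–B2, B2–B3, B3–B4, B4–B5, B4–B6, B3–B7, B7–B8
The largest bag has 4 vertices, giving width 3; this decomposition certifies tw(G) ≤ 3. On the other hand G contains the 4-clique {d, h, j, k}. A clique must lie in a single bag of any decomposition, so no decomposition can have width below 3. The upper and lower bounds meet at 3, so that is the treewidth.

3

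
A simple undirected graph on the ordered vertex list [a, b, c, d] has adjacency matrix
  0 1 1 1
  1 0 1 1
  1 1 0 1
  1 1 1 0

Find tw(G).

A width-3 tree decomposition is:
Bags: B1 = {a, b, c, d}
Tree: (single bag)
A single bag containing all 4 vertices is trivially a valid decomposition of width 3. Conversely, {a, b, c, d} is a clique of size 4, and the vertices of any clique must share a bag in every tree decomposition; so some bag has ≥ 4 vertices and tw(G) ≥ 3. Hence tw(G) = 3 exactly.

3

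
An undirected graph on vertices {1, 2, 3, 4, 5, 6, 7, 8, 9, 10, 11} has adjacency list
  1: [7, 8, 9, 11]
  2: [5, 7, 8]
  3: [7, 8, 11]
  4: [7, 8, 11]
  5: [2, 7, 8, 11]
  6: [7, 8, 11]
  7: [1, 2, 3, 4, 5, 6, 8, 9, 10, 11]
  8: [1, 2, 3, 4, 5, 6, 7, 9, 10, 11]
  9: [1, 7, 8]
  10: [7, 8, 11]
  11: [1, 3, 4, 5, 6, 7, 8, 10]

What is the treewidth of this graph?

A width-3 tree decomposition is:
Bags: B1 = {5, 7, 8, 11}  B2 = {3, 7, 8, 11}  B3 = {2, 5, 7, 8}  B4 = {1, 7, 8, 11}  B5 = {4, 7, 8, 11}  B6 = {7, 8, 10, 11}  B7 = {6, 7, 8, 11}  B8 = {1, 7, 8, 9}
Tree: B1–B2, B1–B3, B2–B4, B4–B5, B4–B6, B1–B7, B4–B8
Each bag holds 4 vertices, so the decomposition has width 3, which upper-bounds the treewidth. On the other hand G contains the 4-clique {1, 7, 8, 9}. A clique must lie in a single bag of any decomposition, so no decomposition can have width below 3. Hence tw(G) = 3 exactly.

3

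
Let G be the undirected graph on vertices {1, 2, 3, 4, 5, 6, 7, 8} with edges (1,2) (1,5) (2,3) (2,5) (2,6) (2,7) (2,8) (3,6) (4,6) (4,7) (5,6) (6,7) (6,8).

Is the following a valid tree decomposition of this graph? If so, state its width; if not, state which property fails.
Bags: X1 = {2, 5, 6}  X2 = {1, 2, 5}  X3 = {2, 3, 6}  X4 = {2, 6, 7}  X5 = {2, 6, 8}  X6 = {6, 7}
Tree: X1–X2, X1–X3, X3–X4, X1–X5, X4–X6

A tree decomposition must satisfy three properties: every vertex lies in some bag; for every edge, both endpoints lie together in some bag; and for every vertex, the bags containing it form a connected subtree. Here vertex 4 appears in no bag, so the decomposition is invalid.

No — vertex 4 appears in no bag.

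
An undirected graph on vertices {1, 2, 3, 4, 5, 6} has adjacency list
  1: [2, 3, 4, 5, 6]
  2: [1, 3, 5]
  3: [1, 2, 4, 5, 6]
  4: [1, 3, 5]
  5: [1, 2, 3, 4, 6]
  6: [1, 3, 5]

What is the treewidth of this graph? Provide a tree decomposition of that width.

Each bag holds 4 vertices, so the decomposition has width 3, which upper-bounds the treewidth. On the other hand G contains the 4-clique {1, 2, 3, 5}. A clique must lie in a single bag of any decomposition, so no decomposition can have width below 3. The upper and lower bounds meet at 3, so that is the treewidth.

Treewidth 3.
Bags: B1 = {1, 3, 4, 5}  B2 = {1, 3, 5, 6}  B3 = {1, 2, 3, 5}
Tree: B1–B2, B2–B3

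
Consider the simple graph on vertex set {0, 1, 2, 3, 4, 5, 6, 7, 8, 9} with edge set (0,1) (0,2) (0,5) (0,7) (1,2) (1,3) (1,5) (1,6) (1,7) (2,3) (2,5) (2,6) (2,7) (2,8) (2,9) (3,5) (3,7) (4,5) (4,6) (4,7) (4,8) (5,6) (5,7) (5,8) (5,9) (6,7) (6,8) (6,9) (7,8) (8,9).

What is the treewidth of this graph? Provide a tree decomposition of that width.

Treewidth 4.
One optimal decomposition is:
Bags: B1 = {1, 2, 5, 6, 7}  B2 = {2, 5, 6, 7, 8}  B3 = {2, 5, 6, 8, 9}  B4 = {4, 5, 6, 7, 8}  B5 = {0, 1, 2, 5, 7}  B6 = {1, 2, 3, 5, 7}
Tree: B1–B2, B2–B3, B2–B4, B1–B5, B1–B6

Every bag has size at most 5, so the width is 5 − 1 = 4 and tw(G) ≤ 4. For the lower bound, the 5 vertices {2, 5, 6, 8, 9} are pairwise adjacent, and any tree decomposition puts a clique entirely inside one bag — forcing width ≥ 4. Combining the bounds, tw(G) = 4.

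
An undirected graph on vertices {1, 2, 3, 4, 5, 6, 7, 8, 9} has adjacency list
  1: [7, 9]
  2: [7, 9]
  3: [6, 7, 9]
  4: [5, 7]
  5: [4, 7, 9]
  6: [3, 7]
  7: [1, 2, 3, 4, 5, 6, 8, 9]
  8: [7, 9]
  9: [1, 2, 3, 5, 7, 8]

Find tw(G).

2

A width-2 tree decomposition is:
Bags: B1 = {3, 6, 7}  B2 = {3, 7, 9}  B3 = {1, 7, 9}  B4 = {7, 8, 9}  B5 = {2, 7, 9}  B6 = {5, 7, 9}  B7 = {4, 5, 7}
Tree: B1–B2, B2–B3, B3–B4, B4–B5, B3–B6, B6–B7
Every bag has size at most 3, so the width is 3 − 1 = 2 and tw(G) ≤ 2. For the lower bound, the 3 vertices {1, 7, 9} are pairwise adjacent, and any tree decomposition puts a clique entirely inside one bag — forcing width ≥ 2. Hence tw(G) = 2 exactly.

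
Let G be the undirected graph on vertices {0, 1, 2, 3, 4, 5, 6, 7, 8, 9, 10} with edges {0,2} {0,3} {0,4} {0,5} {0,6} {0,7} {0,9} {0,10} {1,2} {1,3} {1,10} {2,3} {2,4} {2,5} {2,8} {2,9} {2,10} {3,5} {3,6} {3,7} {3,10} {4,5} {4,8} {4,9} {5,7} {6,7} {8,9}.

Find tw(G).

3

A width-3 tree decomposition is:
Bags: B1 = {0, 2, 3, 5}  B2 = {0, 2, 3, 10}  B3 = {0, 2, 4, 5}  B4 = {0, 2, 4, 9}  B5 = {0, 3, 5, 7}  B6 = {1, 2, 3, 10}  B7 = {2, 4, 8, 9}  B8 = {0, 3, 6, 7}
Tree: B1–B2, B1–B3, B3–B4, B1–B5, B2–B6, B4–B7, B5–B8
The largest bag has 4 vertices, giving width 3; this decomposition certifies tw(G) ≤ 3. For the lower bound, the 4 vertices {0, 2, 4, 9} are pairwise adjacent, and any tree decomposition puts a clique entirely inside one bag — forcing width ≥ 3. The upper and lower bounds meet at 3, so that is the treewidth.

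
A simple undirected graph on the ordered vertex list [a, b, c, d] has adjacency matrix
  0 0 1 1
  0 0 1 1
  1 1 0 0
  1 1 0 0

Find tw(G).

A width-2 tree decomposition is:
Bags: B1 = {a, b, c}  B2 = {a, b, d}
Tree: B1–B2
Every bag has size at most 3, so the width is 3 − 1 = 2 and tw(G) ≤ 2. For the lower bound, G contains the cycle a–c–b–d–a, so G is not a forest; only forests have treewidth ≤ 1, hence tw(G) ≥ 2. The upper and lower bounds meet at 2, so that is the treewidth.

2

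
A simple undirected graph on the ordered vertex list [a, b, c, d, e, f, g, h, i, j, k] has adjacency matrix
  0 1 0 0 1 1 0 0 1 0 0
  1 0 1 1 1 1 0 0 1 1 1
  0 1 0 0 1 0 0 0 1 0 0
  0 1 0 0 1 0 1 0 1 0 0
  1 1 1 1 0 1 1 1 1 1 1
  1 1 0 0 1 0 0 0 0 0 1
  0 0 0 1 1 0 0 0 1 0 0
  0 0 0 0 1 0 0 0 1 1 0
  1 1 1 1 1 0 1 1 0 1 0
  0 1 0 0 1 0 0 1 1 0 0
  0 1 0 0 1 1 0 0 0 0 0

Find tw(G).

A width-3 tree decomposition is:
Bags: B1 = {b, d, e, i}  B2 = {d, e, g, i}  B3 = {b, e, i, j}  B4 = {a, b, e, i}  B5 = {a, b, e, f}  B6 = {b, c, e, i}  B7 = {e, h, i, j}  B8 = {b, e, f, k}
Tree: B1–B2, B1–B3, B3–B4, B4–B5, B3–B6, B3–B7, B5–B8
Every bag has size at most 4, so the width is 4 − 1 = 3 and tw(G) ≤ 3. On the other hand G contains the 4-clique {d, e, g, i}. A clique must lie in a single bag of any decomposition, so no decomposition can have width below 3. The upper and lower bounds meet at 3, so that is the treewidth.

3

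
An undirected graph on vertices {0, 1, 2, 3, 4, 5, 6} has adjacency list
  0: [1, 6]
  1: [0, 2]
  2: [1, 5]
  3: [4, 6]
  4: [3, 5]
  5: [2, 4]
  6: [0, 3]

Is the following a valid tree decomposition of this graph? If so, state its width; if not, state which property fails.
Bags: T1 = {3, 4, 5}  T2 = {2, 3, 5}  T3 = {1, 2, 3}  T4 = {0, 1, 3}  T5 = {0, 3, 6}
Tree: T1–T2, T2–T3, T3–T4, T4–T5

Vertex coverage: the bags together contain {0, 1, 2, 3, 4, 5, 6}, the full vertex set. Edge coverage: each edge of G has both endpoints in at least one bag. Running intersection: for every vertex, the bags containing it form a connected subtree. All three properties hold, so this is a valid tree decomposition of width max|bag| − 1 = 2, and hence tw(G) ≤ 2.

Yes; width 2.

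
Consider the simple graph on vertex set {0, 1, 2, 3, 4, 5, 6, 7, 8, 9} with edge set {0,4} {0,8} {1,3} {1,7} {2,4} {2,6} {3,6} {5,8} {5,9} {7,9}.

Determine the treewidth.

A width-2 tree decomposition is:
Bags: B1 = {2, 3, 6}  B2 = {1, 2, 3}  B3 = {1, 2, 7}  B4 = {2, 7, 9}  B5 = {2, 5, 9}  B6 = {2, 5, 8}  B7 = {0, 2, 8}  B8 = {0, 2, 4}
Tree: B1–B2, B2–B3, B3–B4, B4–B5, B5–B6, B6–B7, B7–B8
The largest bag has 3 vertices, giving width 2; this decomposition certifies tw(G) ≤ 2. For the lower bound, G contains the cycle 2–6–3–1–7–9–5–8–0–4–2, so G is not a forest; only forests have treewidth ≤ 1, hence tw(G) ≥ 2. Hence tw(G) = 2 exactly.

2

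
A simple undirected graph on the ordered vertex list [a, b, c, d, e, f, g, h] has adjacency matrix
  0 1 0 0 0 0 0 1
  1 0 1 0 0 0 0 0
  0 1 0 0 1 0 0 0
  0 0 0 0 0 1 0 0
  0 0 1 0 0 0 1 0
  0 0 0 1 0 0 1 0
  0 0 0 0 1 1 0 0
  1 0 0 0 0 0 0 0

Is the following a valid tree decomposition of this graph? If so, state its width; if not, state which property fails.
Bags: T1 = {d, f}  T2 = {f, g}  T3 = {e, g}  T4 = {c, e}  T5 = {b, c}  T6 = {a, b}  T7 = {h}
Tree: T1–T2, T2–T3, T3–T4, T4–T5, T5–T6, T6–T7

No — edge (a,h) lies in no bag.

A tree decomposition must satisfy three properties: every vertex lies in some bag; for every edge, both endpoints lie together in some bag; and for every vertex, the bags containing it form a connected subtree. Here edge (a,h) lies in no bag, so the decomposition is invalid.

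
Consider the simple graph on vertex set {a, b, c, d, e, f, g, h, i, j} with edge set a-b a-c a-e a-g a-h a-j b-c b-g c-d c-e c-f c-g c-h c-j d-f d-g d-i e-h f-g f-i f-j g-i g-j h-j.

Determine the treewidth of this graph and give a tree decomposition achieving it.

Treewidth 3.
One optimal decomposition is:
Bags: B1 = {a, c, g, j}  B2 = {a, b, c, g}  B3 = {a, c, h, j}  B4 = {c, f, g, j}  B5 = {c, d, f, g}  B6 = {d, f, g, i}  B7 = {a, c, e, h}
Tree: B1–B2, B1–B3, B1–B4, B4–B5, B5–B6, B3–B7

The largest bag has 4 vertices, giving width 3; this decomposition certifies tw(G) ≤ 3. On the other hand G contains the 4-clique {a, c, g, j}. A clique must lie in a single bag of any decomposition, so no decomposition can have width below 3. The upper and lower bounds meet at 3, so that is the treewidth.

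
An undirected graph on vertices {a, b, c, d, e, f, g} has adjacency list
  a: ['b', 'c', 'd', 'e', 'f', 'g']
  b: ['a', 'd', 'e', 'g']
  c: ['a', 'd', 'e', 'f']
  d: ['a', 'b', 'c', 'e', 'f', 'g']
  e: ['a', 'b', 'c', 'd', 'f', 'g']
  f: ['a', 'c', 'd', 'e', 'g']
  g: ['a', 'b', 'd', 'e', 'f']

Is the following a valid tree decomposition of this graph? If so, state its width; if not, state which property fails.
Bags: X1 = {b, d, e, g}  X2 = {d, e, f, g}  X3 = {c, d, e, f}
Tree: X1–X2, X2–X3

A tree decomposition must satisfy three properties: every vertex lies in some bag; for every edge, both endpoints lie together in some bag; and for every vertex, the bags containing it form a connected subtree. Here vertex a appears in no bag, so the decomposition is invalid.

No — vertex a appears in no bag.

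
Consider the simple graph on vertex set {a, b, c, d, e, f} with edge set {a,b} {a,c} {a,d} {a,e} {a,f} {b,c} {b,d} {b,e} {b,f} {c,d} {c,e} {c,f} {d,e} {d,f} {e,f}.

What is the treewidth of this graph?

A width-5 tree decomposition is:
Bags: B1 = {a, b, c, d, e, f}
Tree: (single bag)
A single bag containing all 6 vertices is trivially a valid decomposition of width 5. On the other hand G contains the 6-clique {a, b, c, d, e, f}. A clique must lie in a single bag of any decomposition, so no decomposition can have width below 5. Combining the bounds, tw(G) = 5.

5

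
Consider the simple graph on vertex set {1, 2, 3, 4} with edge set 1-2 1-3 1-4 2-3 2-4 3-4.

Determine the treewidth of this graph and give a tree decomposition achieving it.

A single bag containing all 4 vertices is trivially a valid decomposition of width 3. For the lower bound, the 4 vertices {1, 2, 3, 4} are pairwise adjacent, and any tree decomposition puts a clique entirely inside one bag — forcing width ≥ 3. The upper and lower bounds meet at 3, so that is the treewidth.

Treewidth 3.
One such decomposition:
Bags: B1 = {1, 2, 3, 4}
Tree: (single bag)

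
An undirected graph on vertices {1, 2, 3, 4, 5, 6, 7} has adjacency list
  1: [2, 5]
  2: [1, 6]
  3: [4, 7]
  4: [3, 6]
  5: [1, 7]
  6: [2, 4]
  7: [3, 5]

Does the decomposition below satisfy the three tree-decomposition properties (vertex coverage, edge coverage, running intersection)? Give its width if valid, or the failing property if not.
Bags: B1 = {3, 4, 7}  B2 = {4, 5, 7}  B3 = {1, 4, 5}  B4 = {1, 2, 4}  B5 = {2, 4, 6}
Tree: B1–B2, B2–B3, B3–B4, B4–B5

Vertex coverage: the bags together contain {1, 2, 3, 4, 5, 6, 7}, the full vertex set. Edge coverage: each edge of G has both endpoints in at least one bag. Running intersection: for every vertex, the bags containing it form a connected subtree. All three properties hold, so this is a valid tree decomposition of width max|bag| − 1 = 2, and hence tw(G) ≤ 2.

Yes; width 2.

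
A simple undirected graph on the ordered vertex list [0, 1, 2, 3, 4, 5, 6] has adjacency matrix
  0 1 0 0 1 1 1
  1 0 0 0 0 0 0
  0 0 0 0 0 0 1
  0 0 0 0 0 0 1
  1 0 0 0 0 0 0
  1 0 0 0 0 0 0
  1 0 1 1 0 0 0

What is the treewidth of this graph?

1

A width-1 tree decomposition is:
Bags: B1 = {0, 4}  B2 = {0, 6}  B3 = {0, 1}  B4 = {0, 5}  B5 = {3, 6}  B6 = {2, 6}
Tree: B1–B2, B2–B3, B1–B4, B2–B5, B2–B6
Each bag holds 2 vertices, so the decomposition has width 1, which upper-bounds the treewidth. Any graph with an edge has treewidth ≥ 1, and G has the edge 4–0. Combining the bounds, tw(G) = 1.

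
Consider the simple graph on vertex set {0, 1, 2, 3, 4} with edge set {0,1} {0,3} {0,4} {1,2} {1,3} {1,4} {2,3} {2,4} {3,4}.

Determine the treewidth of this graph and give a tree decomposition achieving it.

Treewidth 3.
Bags: B1 = {0, 1, 3, 4}  B2 = {1, 2, 3, 4}
Tree: B1–B2

Each bag holds 4 vertices, so the decomposition has width 3, which upper-bounds the treewidth. On the other hand G contains the 4-clique {0, 1, 3, 4}. A clique must lie in a single bag of any decomposition, so no decomposition can have width below 3. Hence tw(G) = 3 exactly.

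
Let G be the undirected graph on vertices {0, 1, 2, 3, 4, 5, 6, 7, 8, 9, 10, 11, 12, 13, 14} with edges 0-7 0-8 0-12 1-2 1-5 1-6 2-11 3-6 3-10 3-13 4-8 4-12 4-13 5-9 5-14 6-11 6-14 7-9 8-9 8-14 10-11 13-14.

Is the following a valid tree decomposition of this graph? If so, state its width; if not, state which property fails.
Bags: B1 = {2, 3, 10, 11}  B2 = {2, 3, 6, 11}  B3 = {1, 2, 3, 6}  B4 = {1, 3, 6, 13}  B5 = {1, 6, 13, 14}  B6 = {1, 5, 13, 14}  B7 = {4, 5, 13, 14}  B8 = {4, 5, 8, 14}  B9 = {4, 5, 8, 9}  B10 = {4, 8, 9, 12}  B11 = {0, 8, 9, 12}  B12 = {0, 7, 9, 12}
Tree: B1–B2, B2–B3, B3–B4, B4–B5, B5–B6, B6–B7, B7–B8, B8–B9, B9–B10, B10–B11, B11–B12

Yes; width 3.

Every vertex of G appears in some bag (union = {0, 1, 2, 3, 4, 5, 6, 7, 8, 9, 10, 11, 12, 13, 14}); every edge is covered by a bag; and for each vertex v the set of bags containing v is connected in the bag tree. The decomposition is therefore valid. The largest bag has 4 vertices, so the width is 3.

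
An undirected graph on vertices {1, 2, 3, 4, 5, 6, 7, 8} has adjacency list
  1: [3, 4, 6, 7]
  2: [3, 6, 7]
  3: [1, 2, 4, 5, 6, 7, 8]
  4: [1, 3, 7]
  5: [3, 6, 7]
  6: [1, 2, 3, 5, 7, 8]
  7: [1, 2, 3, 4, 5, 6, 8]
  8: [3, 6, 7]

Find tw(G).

3

A width-3 tree decomposition is:
Bags: B1 = {1, 3, 6, 7}  B2 = {1, 3, 4, 7}  B3 = {3, 5, 6, 7}  B4 = {3, 6, 7, 8}  B5 = {2, 3, 6, 7}
Tree: B1–B2, B1–B3, B3–B4, B4–B5
The largest bag has 4 vertices, giving width 3; this decomposition certifies tw(G) ≤ 3. On the other hand G contains the 4-clique {1, 3, 4, 7}. A clique must lie in a single bag of any decomposition, so no decomposition can have width below 3. The upper and lower bounds meet at 3, so that is the treewidth.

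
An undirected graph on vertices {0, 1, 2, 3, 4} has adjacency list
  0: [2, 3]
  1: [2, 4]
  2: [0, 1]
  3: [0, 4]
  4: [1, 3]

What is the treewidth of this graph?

A width-2 tree decomposition is:
Bags: B1 = {0, 3, 4}  B2 = {0, 1, 4}  B3 = {0, 1, 2}
Tree: B1–B2, B2–B3
Each bag holds 3 vertices, so the decomposition has width 2, which upper-bounds the treewidth. For the lower bound, G contains the cycle 0–3–4–1–2–0, so G is not a forest; only forests have treewidth ≤ 1, hence tw(G) ≥ 2. The upper and lower bounds meet at 2, so that is the treewidth.

2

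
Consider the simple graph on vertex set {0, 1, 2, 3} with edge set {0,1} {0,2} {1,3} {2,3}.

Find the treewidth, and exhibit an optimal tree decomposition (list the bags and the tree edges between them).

The largest bag has 3 vertices, giving width 2; this decomposition certifies tw(G) ≤ 2. Since 3–2–0–1–3 is a cycle in G, G is not acyclic. Forests are exactly the graphs of treewidth ≤ 1, so tw(G) ≥ 2. Combining the bounds, tw(G) = 2.

Treewidth 2.
One such decomposition:
Bags: B1 = {0, 2, 3}  B2 = {0, 1, 3}
Tree: B1–B2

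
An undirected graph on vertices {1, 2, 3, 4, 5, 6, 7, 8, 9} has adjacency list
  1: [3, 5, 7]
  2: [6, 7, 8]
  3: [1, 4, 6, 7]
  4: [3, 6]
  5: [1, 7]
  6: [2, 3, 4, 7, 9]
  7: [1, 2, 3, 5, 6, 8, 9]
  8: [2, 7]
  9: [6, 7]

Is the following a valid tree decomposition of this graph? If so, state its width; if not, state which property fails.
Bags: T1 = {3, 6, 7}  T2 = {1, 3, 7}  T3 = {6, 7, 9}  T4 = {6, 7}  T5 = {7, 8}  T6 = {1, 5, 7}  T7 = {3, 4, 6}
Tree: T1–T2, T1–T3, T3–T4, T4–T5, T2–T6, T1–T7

A tree decomposition must satisfy three properties: every vertex lies in some bag; for every edge, both endpoints lie together in some bag; and for every vertex, the bags containing it form a connected subtree. Here vertex 2 appears in no bag, so the decomposition is invalid.

No — vertex 2 appears in no bag.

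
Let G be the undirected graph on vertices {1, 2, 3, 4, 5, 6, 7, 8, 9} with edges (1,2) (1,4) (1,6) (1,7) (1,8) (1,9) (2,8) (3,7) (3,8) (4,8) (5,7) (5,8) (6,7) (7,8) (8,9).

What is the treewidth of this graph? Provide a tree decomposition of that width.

Treewidth 2.
One optimal decomposition is:
Bags: B1 = {1, 7, 8}  B2 = {1, 6, 7}  B3 = {5, 7, 8}  B4 = {3, 7, 8}  B5 = {1, 4, 8}  B6 = {1, 2, 8}  B7 = {1, 8, 9}
Tree: B1–B2, B1–B3, B1–B4, B1–B5, B5–B6, B6–B7

The largest bag has 3 vertices, giving width 2; this decomposition certifies tw(G) ≤ 2. For the lower bound, the 3 vertices {1, 8, 9} are pairwise adjacent, and any tree decomposition puts a clique entirely inside one bag — forcing width ≥ 2. Hence tw(G) = 2 exactly.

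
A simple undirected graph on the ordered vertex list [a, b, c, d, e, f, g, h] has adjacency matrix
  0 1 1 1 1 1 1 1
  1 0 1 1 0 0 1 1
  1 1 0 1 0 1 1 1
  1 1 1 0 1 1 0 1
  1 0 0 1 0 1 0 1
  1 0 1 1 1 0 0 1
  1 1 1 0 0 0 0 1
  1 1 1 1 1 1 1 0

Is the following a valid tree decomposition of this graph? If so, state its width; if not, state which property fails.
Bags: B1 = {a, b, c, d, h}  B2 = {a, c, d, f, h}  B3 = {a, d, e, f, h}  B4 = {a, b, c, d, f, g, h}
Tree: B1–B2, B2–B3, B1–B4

No — bags containing vertex f are not connected in the tree.

A tree decomposition must satisfy three properties: every vertex lies in some bag; for every edge, both endpoints lie together in some bag; and for every vertex, the bags containing it form a connected subtree. Here bags containing vertex f are not connected in the tree, so the decomposition is invalid.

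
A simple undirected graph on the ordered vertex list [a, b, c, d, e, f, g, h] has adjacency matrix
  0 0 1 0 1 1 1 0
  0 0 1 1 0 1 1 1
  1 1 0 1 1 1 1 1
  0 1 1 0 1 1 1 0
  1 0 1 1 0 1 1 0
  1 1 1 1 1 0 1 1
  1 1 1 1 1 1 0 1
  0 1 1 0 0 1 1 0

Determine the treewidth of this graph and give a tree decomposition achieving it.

Every bag has size at most 5, so the width is 5 − 1 = 4 and tw(G) ≤ 4. Conversely, {c, d, e, f, g} is a clique of size 5, and the vertices of any clique must share a bag in every tree decomposition; so some bag has ≥ 5 vertices and tw(G) ≥ 4. The upper and lower bounds meet at 4, so that is the treewidth.

Treewidth 4.
Bags: B1 = {b, c, d, f, g}  B2 = {c, d, e, f, g}  B3 = {a, c, e, f, g}  B4 = {b, c, f, g, h}
Tree: B1–B2, B2–B3, B1–B4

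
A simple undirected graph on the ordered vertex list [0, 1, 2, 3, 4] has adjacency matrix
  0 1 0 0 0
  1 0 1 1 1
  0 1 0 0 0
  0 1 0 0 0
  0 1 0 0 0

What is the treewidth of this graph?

A width-1 tree decomposition is:
Bags: B1 = {1, 2}  B2 = {1, 4}  B3 = {0, 1}  B4 = {1, 3}
Tree: B1–B2, B1–B3, B3–B4
Every bag has size at most 2, so the width is 2 − 1 = 1 and tw(G) ≤ 1. G has an edge, so its treewidth is at least 1. Therefore the treewidth is 1.

1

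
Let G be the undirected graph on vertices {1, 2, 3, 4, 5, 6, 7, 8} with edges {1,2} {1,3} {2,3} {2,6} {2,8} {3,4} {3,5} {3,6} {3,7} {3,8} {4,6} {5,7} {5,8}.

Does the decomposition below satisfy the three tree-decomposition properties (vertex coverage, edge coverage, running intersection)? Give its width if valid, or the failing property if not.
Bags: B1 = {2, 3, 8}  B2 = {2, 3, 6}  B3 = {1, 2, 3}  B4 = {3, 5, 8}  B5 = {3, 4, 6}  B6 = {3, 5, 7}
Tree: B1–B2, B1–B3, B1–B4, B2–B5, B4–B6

Vertex coverage: the bags together contain {1, 2, 3, 4, 5, 6, 7, 8}, the full vertex set. Edge coverage: each edge of G has both endpoints in at least one bag. Running intersection: for every vertex, the bags containing it form a connected subtree. All three properties hold, so this is a valid tree decomposition of width max|bag| − 1 = 2, and hence tw(G) ≤ 2.

Yes; width 2.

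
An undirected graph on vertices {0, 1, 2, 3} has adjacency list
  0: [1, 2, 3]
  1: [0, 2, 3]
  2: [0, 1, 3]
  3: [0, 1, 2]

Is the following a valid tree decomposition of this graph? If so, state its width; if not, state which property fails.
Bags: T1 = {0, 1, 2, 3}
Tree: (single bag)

Yes; width 3.

Vertex coverage: the bags together contain {0, 1, 2, 3}, the full vertex set. Edge coverage: each edge of G has both endpoints in at least one bag. Running intersection: for every vertex, the bags containing it form a connected subtree. All three properties hold, so this is a valid tree decomposition of width max|bag| − 1 = 3, and hence tw(G) ≤ 3.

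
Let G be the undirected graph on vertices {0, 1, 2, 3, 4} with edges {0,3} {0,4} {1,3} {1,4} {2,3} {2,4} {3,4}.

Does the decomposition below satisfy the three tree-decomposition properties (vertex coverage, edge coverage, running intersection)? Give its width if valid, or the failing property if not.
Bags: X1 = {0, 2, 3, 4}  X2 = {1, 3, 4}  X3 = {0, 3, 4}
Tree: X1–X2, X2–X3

A tree decomposition must satisfy three properties: every vertex lies in some bag; for every edge, both endpoints lie together in some bag; and for every vertex, the bags containing it form a connected subtree. Here bags containing vertex 0 are not connected in the tree, so the decomposition is invalid.

No — bags containing vertex 0 are not connected in the tree.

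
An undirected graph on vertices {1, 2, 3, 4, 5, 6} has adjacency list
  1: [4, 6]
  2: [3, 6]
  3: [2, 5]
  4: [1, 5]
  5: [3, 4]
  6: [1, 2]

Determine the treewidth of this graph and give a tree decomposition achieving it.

Treewidth 2.
One such decomposition:
Bags: B1 = {2, 3, 6}  B2 = {3, 5, 6}  B3 = {4, 5, 6}  B4 = {1, 4, 6}
Tree: B1–B2, B2–B3, B3–B4

The largest bag has 3 vertices, giving width 2; this decomposition certifies tw(G) ≤ 2. Since 6–2–3–5–4–1–6 is a cycle in G, G is not acyclic. Forests are exactly the graphs of treewidth ≤ 1, so tw(G) ≥ 2. The upper and lower bounds meet at 2, so that is the treewidth.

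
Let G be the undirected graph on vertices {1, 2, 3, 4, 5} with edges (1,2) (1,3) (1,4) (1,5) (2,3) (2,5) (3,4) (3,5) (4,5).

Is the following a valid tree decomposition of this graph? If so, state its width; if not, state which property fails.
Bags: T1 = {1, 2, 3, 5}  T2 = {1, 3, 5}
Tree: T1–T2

A tree decomposition must satisfy three properties: every vertex lies in some bag; for every edge, both endpoints lie together in some bag; and for every vertex, the bags containing it form a connected subtree. Here vertex 4 appears in no bag, so the decomposition is invalid.

No — vertex 4 appears in no bag.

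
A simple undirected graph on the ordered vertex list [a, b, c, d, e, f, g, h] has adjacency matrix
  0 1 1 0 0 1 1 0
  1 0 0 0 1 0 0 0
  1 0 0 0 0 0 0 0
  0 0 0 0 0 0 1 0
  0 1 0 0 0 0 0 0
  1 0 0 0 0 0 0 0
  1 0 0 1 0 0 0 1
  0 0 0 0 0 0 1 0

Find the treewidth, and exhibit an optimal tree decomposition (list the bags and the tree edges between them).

Treewidth 1.
One such decomposition:
Bags: B1 = {a, f}  B2 = {a, b}  B3 = {a, g}  B4 = {a, c}  B5 = {g, h}  B6 = {d, g}  B7 = {b, e}
Tree: B1–B2, B1–B3, B1–B4, B3–B5, B3–B6, B2–B7

Each bag holds 2 vertices, so the decomposition has width 1, which upper-bounds the treewidth. G has an edge, so its treewidth is at least 1. Combining the bounds, tw(G) = 1.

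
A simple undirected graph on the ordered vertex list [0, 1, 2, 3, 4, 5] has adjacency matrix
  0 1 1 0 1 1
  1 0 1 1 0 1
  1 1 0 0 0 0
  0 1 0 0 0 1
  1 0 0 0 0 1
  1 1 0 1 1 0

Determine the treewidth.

2

A width-2 tree decomposition is:
Bags: B1 = {0, 1, 5}  B2 = {0, 1, 2}  B3 = {1, 3, 5}  B4 = {0, 4, 5}
Tree: B1–B2, B1–B3, B1–B4
Every bag has size at most 3, so the width is 3 − 1 = 2 and tw(G) ≤ 2. On the other hand G contains the 3-clique {0, 1, 2}. A clique must lie in a single bag of any decomposition, so no decomposition can have width below 2. The upper and lower bounds meet at 2, so that is the treewidth.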